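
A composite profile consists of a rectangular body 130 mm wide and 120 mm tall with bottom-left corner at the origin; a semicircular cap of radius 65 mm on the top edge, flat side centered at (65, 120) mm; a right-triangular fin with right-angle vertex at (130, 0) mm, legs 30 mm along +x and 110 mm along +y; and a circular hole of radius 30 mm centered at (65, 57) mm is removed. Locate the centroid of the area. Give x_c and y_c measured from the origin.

x_c = 70.88 mm, y_c = 86.18 mm

rectangular body: A = 130 × 120 = 15600.00, centroid at (65.00, 60.00).
semicircular top: A = ½π·65² = 6636.61, centroid at (65.00, 147.59).
triangular fin: A = ½·30·110 = 1650.00, centroid at (140.00, 36.67).
hole: A = −π·30² = -2827.43, centroid at (65.00, 57.00).
ΣA = 21059.18 mm²
ΣAx_c = (15600.00)(65.00) + (6636.61)(65.00) + (1650.00)(140.00) + (-2827.43)(65.00) = 1492596.77 mm³
ΣAy_c = (15600.00)(60.00) + (6636.61)(147.59) + (1650.00)(36.67) + (-2827.43)(57.00) = 1814813.37 mm³
x_c = 1492596.77 / 21059.18 = 70.88 mm
y_c = 1814813.37 / 21059.18 = 86.18 mm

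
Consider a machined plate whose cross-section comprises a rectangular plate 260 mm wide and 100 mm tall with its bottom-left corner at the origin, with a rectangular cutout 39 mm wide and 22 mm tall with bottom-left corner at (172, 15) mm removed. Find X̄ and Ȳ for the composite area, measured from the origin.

plate: A = 260 × 100 = 26000.00, centroid at (130.00, 50.00).
hole: A = −(39 × 22) = -858.00, centroid at (191.50, 26.00).
ΣA = 25142.00 mm², ΣAX̄ = 3215693.00 mm³, ΣAȲ = 1277692.00 mm³.
X̄ = 3215693.00/25142.00 = 127.90 mm; Ȳ = 1277692.00/25142.00 = 50.82 mm.

X̄ = 127.90 mm, Ȳ = 50.82 mm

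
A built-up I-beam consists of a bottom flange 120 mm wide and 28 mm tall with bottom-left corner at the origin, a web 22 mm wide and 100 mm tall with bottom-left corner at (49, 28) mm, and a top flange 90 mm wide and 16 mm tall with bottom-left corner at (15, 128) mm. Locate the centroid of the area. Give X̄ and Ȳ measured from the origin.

X̄ = 60.00 mm, Ȳ = 59.21 mm

Part | A | x̄ᵢ | ȳᵢ | A·x̄ᵢ | A·ȳᵢ
bottom flange | 3360.00 | 60.00 | 14.00 | 201600.00 | 47040.00
web | 2200.00 | 60.00 | 78.00 | 132000.00 | 171600.00
top flange | 1440.00 | 60.00 | 136.00 | 86400.00 | 195840.00
Σ | 7000.00 |  |  | 420000.00 | 414480.00
X̄ = 420000.00 / 7000.00 = 60.00 mm
Ȳ = 414480.00 / 7000.00 = 59.21 mm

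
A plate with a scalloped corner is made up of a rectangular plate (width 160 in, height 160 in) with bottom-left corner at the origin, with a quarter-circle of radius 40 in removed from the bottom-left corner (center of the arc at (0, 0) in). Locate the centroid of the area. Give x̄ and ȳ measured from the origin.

x̄ = 83.25 in, ȳ = 83.25 in

plate: A = 160 × 160 = 25600.00, centroid at (80.00, 80.00).
removed quarter-circle: A = −¼π·40² = -1256.64, centroid at (16.98, 16.98).
ΣA = 24343.36 in²
ΣAx̄ = (25600.00)(80.00) + (-1256.64)(16.98) = 2026666.67 in³
ΣAȳ = (25600.00)(80.00) + (-1256.64)(16.98) = 2026666.67 in³
x̄ = 2026666.67 / 24343.36 = 83.25 in
ȳ = 2026666.67 / 24343.36 = 83.25 in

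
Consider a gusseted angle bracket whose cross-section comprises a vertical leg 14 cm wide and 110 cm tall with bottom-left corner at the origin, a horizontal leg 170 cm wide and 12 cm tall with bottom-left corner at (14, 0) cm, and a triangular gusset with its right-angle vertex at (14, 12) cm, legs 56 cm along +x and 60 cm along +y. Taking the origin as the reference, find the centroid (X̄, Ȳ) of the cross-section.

vertical leg: A = 14 × 110 = 1540.00, centroid at (7.00, 55.00).
horizontal leg: A = 170 × 12 = 2040.00, centroid at (99.00, 6.00).
gusset: A = ½·56·60 = 1680.00, centroid at (32.67, 32.00).
ΣA = 5260.00 cm², ΣAX̄ = 267620.00 cm³, ΣAȲ = 150700.00 cm³.
X̄ = 267620.00/5260.00 = 50.88 cm; Ȳ = 150700.00/5260.00 = 28.65 cm.

X̄ = 50.88 cm, Ȳ = 28.65 cm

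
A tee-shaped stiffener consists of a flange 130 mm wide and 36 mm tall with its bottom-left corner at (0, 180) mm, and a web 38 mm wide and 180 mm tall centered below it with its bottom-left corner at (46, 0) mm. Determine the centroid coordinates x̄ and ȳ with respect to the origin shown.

x̄ = 65.00 mm, ȳ = 133.88 mm

web: A = 38 × 180 = 6840.00, centroid at (65.00, 90.00).
flange: A = 130 × 36 = 4680.00, centroid at (65.00, 198.00).
ΣA = 11520.00 mm²
ΣAx̄ = (6840.00)(65.00) + (4680.00)(65.00) = 748800.00 mm³
ΣAȳ = (6840.00)(90.00) + (4680.00)(198.00) = 1542240.00 mm³
x̄ = 748800.00 / 11520.00 = 65.00 mm
ȳ = 1542240.00 / 11520.00 = 133.88 mm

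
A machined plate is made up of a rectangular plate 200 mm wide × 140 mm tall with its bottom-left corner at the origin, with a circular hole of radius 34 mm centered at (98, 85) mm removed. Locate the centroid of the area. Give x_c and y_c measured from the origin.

x_c = 100.30 mm, y_c = 67.76 mm

plate: A = 200 × 140 = 28000.00, centroid at (100.00, 70.00).
hole: A = −π·34² = -3631.68, centroid at (98.00, 85.00).
ΣA = 24368.32 mm²
ΣAx_c = (28000.00)(100.00) + (-3631.68)(98.00) = 2444095.25 mm³
ΣAy_c = (28000.00)(70.00) + (-3631.68)(85.00) = 1651307.11 mm³
x_c = 2444095.25 / 24368.32 = 100.30 mm
y_c = 1651307.11 / 24368.32 = 67.76 mm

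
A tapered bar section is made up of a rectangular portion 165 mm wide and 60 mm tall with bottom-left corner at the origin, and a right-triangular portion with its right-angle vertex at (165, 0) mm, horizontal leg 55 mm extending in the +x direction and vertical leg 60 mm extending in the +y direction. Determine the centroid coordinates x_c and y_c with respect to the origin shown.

x_c = 96.90 mm, y_c = 28.57 mm

Part | A | x̄ᵢ | ȳᵢ | A·x̄ᵢ | A·ȳᵢ
rectangular portion | 9900.00 | 82.50 | 30.00 | 816750.00 | 297000.00
triangular portion | 1650.00 | 183.33 | 20.00 | 302500.00 | 33000.00
Σ | 11550.00 |  |  | 1119250.00 | 330000.00
x_c = 1119250.00 / 11550.00 = 96.90 mm
y_c = 330000.00 / 11550.00 = 28.57 mm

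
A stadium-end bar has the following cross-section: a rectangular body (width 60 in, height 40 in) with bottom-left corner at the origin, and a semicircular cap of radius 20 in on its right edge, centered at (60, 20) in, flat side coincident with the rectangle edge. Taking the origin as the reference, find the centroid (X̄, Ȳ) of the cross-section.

rectangular body: A = 60 × 40 = 2400.00, centroid at (30.00, 20.00).
semicircular end: A = ½π·20² = 628.32, centroid at (68.49, 20.00).
ΣA = 3028.32 in²
ΣAX̄ = (2400.00)(30.00) + (628.32)(68.49) = 115032.45 in³
ΣAȲ = (2400.00)(20.00) + (628.32)(20.00) = 60566.37 in³
X̄ = 115032.45 / 3028.32 = 37.99 in
Ȳ = 60566.37 / 3028.32 = 20.00 in

X̄ = 37.99 in, Ȳ = 20.00 in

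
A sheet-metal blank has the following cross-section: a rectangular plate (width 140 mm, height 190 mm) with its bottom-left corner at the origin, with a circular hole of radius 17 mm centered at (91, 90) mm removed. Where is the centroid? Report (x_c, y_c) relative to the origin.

plate: A = 140 × 190 = 26600.00, centroid at (70.00, 95.00).
hole: A = −π·17² = -907.92, centroid at (91.00, 90.00).
ΣA = 25692.08 mm², ΣAx_c = 1779379.25 mm³, ΣAy_c = 2445287.18 mm³.
x_c = 1779379.25/25692.08 = 69.26 mm; y_c = 2445287.18/25692.08 = 95.18 mm.

x_c = 69.26 mm, y_c = 95.18 mm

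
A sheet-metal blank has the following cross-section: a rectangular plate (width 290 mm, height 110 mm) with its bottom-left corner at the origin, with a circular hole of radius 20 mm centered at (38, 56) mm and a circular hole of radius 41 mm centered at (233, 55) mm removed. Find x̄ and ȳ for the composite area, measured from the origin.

plate: A = 290 × 110 = 31900.00, centroid at (145.00, 55.00).
hole 1: A = −π·20² = -1256.64, centroid at (38.00, 56.00).
hole 2: A = −π·41² = -5281.02, centroid at (233.00, 55.00).
ΣA = 25362.35 mm², ΣAx̄ = 3347270.77 mm³, ΣAȳ = 1393672.38 mm³.
x̄ = 3347270.77/25362.35 = 131.98 mm; ȳ = 1393672.38/25362.35 = 54.95 mm.

x̄ = 131.98 mm, ȳ = 54.95 mm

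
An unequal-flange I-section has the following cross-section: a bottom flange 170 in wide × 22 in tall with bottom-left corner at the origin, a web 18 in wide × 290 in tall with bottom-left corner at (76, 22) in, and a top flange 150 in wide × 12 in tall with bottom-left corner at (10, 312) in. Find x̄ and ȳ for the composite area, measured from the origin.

bottom flange: A = 170 × 22 = 3740.00, centroid at (85.00, 11.00).
web: A = 18 × 290 = 5220.00, centroid at (85.00, 167.00).
top flange: A = 150 × 12 = 1800.00, centroid at (85.00, 318.00).
ΣA = 10760.00 in², ΣAx̄ = 914600.00 in³, ΣAȳ = 1485280.00 in³.
x̄ = 914600.00/10760.00 = 85.00 in; ȳ = 1485280.00/10760.00 = 138.04 in.

x̄ = 85.00 in, ȳ = 138.04 in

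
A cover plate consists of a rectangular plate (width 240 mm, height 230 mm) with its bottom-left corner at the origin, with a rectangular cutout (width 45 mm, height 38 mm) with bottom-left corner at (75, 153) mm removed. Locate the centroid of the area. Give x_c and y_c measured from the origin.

x_c = 120.72 mm, y_c = 113.18 mm

plate: A = 240 × 230 = 55200.00, centroid at (120.00, 115.00).
hole: A = −(45 × 38) = -1710.00, centroid at (97.50, 172.00).
ΣA = 53490.00 mm², ΣAx_c = 6457275.00 mm³, ΣAy_c = 6053880.00 mm³.
x_c = 6457275.00/53490.00 = 120.72 mm; y_c = 6053880.00/53490.00 = 113.18 mm.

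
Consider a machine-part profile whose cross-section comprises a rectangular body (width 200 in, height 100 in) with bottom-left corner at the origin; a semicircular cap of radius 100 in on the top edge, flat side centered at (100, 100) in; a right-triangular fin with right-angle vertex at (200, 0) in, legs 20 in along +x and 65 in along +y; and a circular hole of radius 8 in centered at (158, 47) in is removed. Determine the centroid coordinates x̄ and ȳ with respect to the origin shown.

rectangular body: A = 200 × 100 = 20000.00, centroid at (100.00, 50.00).
semicircular top: A = ½π·100² = 15707.96, centroid at (100.00, 142.44).
triangular fin: A = ½·20·65 = 650.00, centroid at (206.67, 21.67).
hole: A = −π·8² = -201.06, centroid at (158.00, 47.00).
ΣA = 36156.90 in², ΣAx̄ = 3673361.88 in³, ΣAȳ = 3242096.42 in³.
x̄ = 3673361.88/36156.90 = 101.60 in; ȳ = 3242096.42/36156.90 = 89.67 in.

x̄ = 101.60 in, ȳ = 89.67 in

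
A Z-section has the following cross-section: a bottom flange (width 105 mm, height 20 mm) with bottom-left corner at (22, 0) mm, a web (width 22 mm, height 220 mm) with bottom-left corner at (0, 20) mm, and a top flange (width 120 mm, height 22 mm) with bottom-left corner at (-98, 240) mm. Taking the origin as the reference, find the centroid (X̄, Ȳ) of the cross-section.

X̄ = 11.42 mm, Ȳ = 137.04 mm

bottom flange: A = 105 × 20 = 2100.00, centroid at (74.50, 10.00).
web: A = 22 × 220 = 4840.00, centroid at (11.00, 130.00).
top flange: A = 120 × 22 = 2640.00, centroid at (-38.00, 251.00).
ΣA = 9580.00 mm²
ΣAX̄ = (2100.00)(74.50) + (4840.00)(11.00) + (2640.00)(-38.00) = 109370.00 mm³
ΣAȲ = (2100.00)(10.00) + (4840.00)(130.00) + (2640.00)(251.00) = 1312840.00 mm³
X̄ = 109370.00 / 9580.00 = 11.42 mm
Ȳ = 1312840.00 / 9580.00 = 137.04 mm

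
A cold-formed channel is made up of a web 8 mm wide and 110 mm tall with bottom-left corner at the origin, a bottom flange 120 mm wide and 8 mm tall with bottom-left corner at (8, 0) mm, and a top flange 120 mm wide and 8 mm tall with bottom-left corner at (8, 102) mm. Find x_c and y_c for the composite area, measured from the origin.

Part | A | x̄ᵢ | ȳᵢ | A·x̄ᵢ | A·ȳᵢ
web | 880.00 | 4.00 | 55.00 | 3520.00 | 48400.00
bottom flange | 960.00 | 68.00 | 4.00 | 65280.00 | 3840.00
top flange | 960.00 | 68.00 | 106.00 | 65280.00 | 101760.00
Σ | 2800.00 |  |  | 134080.00 | 154000.00
x_c = 134080.00 / 2800.00 = 47.89 mm
y_c = 154000.00 / 2800.00 = 55.00 mm

x_c = 47.89 mm, y_c = 55.00 mm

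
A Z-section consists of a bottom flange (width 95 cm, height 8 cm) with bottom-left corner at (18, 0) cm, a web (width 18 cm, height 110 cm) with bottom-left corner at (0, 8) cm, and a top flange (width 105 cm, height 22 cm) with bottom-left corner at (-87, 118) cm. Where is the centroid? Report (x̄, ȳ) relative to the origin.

bottom flange: A = 95 × 8 = 760.00, centroid at (65.50, 4.00).
web: A = 18 × 110 = 1980.00, centroid at (9.00, 63.00).
top flange: A = 105 × 22 = 2310.00, centroid at (-34.50, 129.00).
ΣA = 5050.00 cm²
ΣAx̄ = (760.00)(65.50) + (1980.00)(9.00) + (2310.00)(-34.50) = -12095.00 cm³
ΣAȳ = (760.00)(4.00) + (1980.00)(63.00) + (2310.00)(129.00) = 425770.00 cm³
x̄ = -12095.00 / 5050.00 = -2.40 cm
ȳ = 425770.00 / 5050.00 = 84.31 cm

x̄ = -2.40 cm, ȳ = 84.31 cm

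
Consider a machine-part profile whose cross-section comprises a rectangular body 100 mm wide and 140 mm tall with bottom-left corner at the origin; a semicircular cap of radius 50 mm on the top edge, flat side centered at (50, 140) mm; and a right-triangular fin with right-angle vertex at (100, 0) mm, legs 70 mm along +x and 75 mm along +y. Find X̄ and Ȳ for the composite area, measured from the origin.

Part | A | x̄ᵢ | ȳᵢ | A·x̄ᵢ | A·ȳᵢ
rectangular body | 14000.00 | 50.00 | 70.00 | 700000.00 | 980000.00
semicircular top | 3926.99 | 50.00 | 161.22 | 196349.54 | 633112.05
triangular fin | 2625.00 | 123.33 | 25.00 | 323750.00 | 65625.00
Σ | 20551.99 |  |  | 1220099.54 | 1678737.05
X̄ = 1220099.54 / 20551.99 = 59.37 mm
Ȳ = 1678737.05 / 20551.99 = 81.68 mm

X̄ = 59.37 mm, Ȳ = 81.68 mm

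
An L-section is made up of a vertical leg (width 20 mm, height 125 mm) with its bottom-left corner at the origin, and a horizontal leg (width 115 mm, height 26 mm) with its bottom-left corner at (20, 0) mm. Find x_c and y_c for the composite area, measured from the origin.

x_c = 46.76 mm, y_c = 35.54 mm

Part | A | x̄ᵢ | ȳᵢ | A·x̄ᵢ | A·ȳᵢ
vertical leg | 2500.00 | 10.00 | 62.50 | 25000.00 | 156250.00
horizontal leg | 2990.00 | 77.50 | 13.00 | 231725.00 | 38870.00
Σ | 5490.00 |  |  | 256725.00 | 195120.00
x_c = 256725.00 / 5490.00 = 46.76 mm
y_c = 195120.00 / 5490.00 = 35.54 mm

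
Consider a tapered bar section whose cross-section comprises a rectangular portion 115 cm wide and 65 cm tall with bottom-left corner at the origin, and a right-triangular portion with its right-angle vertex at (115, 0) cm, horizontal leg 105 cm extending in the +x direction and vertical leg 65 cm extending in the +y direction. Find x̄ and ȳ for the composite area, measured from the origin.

x̄ = 86.49 cm, ȳ = 29.10 cm

Part | A | x̄ᵢ | ȳᵢ | A·x̄ᵢ | A·ȳᵢ
rectangular portion | 7475.00 | 57.50 | 32.50 | 429812.50 | 242937.50
triangular portion | 3412.50 | 150.00 | 21.67 | 511875.00 | 73937.50
Σ | 10887.50 |  |  | 941687.50 | 316875.00
x̄ = 941687.50 / 10887.50 = 86.49 cm
ȳ = 316875.00 / 10887.50 = 29.10 cm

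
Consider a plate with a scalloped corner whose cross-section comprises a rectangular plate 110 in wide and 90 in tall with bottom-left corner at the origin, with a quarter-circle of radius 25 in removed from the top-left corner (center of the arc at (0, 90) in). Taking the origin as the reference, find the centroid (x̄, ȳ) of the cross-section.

x̄ = 57.32 in, ȳ = 43.21 in

plate: A = 110 × 90 = 9900.00, centroid at (55.00, 45.00).
removed quarter-circle: A = −¼π·25² = -490.87, centroid at (10.61, 79.39).
ΣA = 9409.13 in²
ΣAx̄ = (9900.00)(55.00) + (-490.87)(10.61) = 539291.67 in³
ΣAȳ = (9900.00)(45.00) + (-490.87)(79.39) = 406529.69 in³
x̄ = 539291.67 / 9409.13 = 57.32 in
ȳ = 406529.69 / 9409.13 = 43.21 in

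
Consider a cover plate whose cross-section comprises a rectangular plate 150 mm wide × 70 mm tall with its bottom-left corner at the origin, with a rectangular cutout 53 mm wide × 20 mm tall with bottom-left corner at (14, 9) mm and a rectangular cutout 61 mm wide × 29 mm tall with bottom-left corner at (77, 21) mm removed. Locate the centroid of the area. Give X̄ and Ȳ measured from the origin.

X̄ = 72.27 mm, Ȳ = 37.10 mm

Part | A | x̄ᵢ | ȳᵢ | A·x̄ᵢ | A·ȳᵢ
plate | 10500.00 | 75.00 | 35.00 | 787500.00 | 367500.00
hole 1 | -1060.00 | 40.50 | 19.00 | -42930.00 | -20140.00
hole 2 | -1769.00 | 107.50 | 35.50 | -190167.50 | -62799.50
Σ | 7671.00 |  |  | 554402.50 | 284560.50
X̄ = 554402.50 / 7671.00 = 72.27 mm
Ȳ = 284560.50 / 7671.00 = 37.10 mm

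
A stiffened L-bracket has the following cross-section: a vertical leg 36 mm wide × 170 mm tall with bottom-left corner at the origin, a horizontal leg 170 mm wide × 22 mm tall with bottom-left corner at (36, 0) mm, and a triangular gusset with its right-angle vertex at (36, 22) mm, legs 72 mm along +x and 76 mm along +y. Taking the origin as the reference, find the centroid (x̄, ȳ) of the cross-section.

Part | A | x̄ᵢ | ȳᵢ | A·x̄ᵢ | A·ȳᵢ
vertical leg | 6120.00 | 18.00 | 85.00 | 110160.00 | 520200.00
horizontal leg | 3740.00 | 121.00 | 11.00 | 452540.00 | 41140.00
gusset | 2736.00 | 60.00 | 47.33 | 164160.00 | 129504.00
Σ | 12596.00 |  |  | 726860.00 | 690844.00
x̄ = 726860.00 / 12596.00 = 57.71 mm
ȳ = 690844.00 / 12596.00 = 54.85 mm

x̄ = 57.71 mm, ȳ = 54.85 mm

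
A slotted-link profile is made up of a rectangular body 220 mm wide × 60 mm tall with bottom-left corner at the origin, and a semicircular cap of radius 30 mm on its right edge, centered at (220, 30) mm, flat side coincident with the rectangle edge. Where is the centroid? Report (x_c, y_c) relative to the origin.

rectangular body: A = 220 × 60 = 13200.00, centroid at (110.00, 30.00).
semicircular end: A = ½π·30² = 1413.72, centroid at (232.73, 30.00).
ΣA = 14613.72 mm², ΣAx_c = 1781017.67 mm³, ΣAy_c = 438411.50 mm³.
x_c = 1781017.67/14613.72 = 121.87 mm; y_c = 438411.50/14613.72 = 30.00 mm.

x_c = 121.87 mm, y_c = 30.00 mm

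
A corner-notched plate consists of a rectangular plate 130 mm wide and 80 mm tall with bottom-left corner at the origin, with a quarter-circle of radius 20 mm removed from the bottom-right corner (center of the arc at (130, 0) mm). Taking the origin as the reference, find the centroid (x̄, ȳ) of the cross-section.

plate: A = 130 × 80 = 10400.00, centroid at (65.00, 40.00).
removed quarter-circle: A = −¼π·20² = -314.16, centroid at (121.51, 8.49).
ΣA = 10085.84 mm², ΣAx̄ = 637825.96 mm³, ΣAȳ = 413333.33 mm³.
x̄ = 637825.96/10085.84 = 63.24 mm; ȳ = 413333.33/10085.84 = 40.98 mm.

x̄ = 63.24 mm, ȳ = 40.98 mm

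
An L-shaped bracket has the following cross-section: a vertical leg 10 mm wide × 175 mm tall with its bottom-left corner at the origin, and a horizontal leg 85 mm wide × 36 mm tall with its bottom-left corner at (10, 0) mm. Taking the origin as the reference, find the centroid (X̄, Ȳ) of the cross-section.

X̄ = 35.22 mm, Ȳ = 43.29 mm

vertical leg: A = 10 × 175 = 1750.00, centroid at (5.00, 87.50).
horizontal leg: A = 85 × 36 = 3060.00, centroid at (52.50, 18.00).
ΣA = 4810.00 mm²
ΣAX̄ = (1750.00)(5.00) + (3060.00)(52.50) = 169400.00 mm³
ΣAȲ = (1750.00)(87.50) + (3060.00)(18.00) = 208205.00 mm³
X̄ = 169400.00 / 4810.00 = 35.22 mm
Ȳ = 208205.00 / 4810.00 = 43.29 mm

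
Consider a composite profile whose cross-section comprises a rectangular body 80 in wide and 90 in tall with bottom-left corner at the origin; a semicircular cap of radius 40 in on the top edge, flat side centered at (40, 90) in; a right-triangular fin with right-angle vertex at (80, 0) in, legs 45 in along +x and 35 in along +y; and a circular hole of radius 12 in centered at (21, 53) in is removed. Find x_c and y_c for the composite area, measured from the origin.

x_c = 45.17 in, y_c = 57.53 in

rectangular body: A = 80 × 90 = 7200.00, centroid at (40.00, 45.00).
semicircular top: A = ½π·40² = 2513.27, centroid at (40.00, 106.98).
triangular fin: A = ½·45·35 = 787.50, centroid at (95.00, 11.67).
hole: A = −π·12² = -452.39, centroid at (21.00, 53.00).
ΣA = 10048.38 in²
ΣAx_c = (7200.00)(40.00) + (2513.27)(40.00) + (787.50)(95.00) + (-452.39)(21.00) = 453843.29 in³
ΣAy_c = (7200.00)(45.00) + (2513.27)(106.98) + (787.50)(11.67) + (-452.39)(53.00) = 578072.20 in³
x_c = 453843.29 / 10048.38 = 45.17 in
y_c = 578072.20 / 10048.38 = 57.53 in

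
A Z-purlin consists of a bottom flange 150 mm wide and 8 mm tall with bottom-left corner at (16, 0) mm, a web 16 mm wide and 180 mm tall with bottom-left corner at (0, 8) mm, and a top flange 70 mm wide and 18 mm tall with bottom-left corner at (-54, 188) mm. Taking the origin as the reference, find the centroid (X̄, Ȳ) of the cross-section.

X̄ = 20.28 mm, Ȳ = 100.24 mm

Part | A | x̄ᵢ | ȳᵢ | A·x̄ᵢ | A·ȳᵢ
bottom flange | 1200.00 | 91.00 | 4.00 | 109200.00 | 4800.00
web | 2880.00 | 8.00 | 98.00 | 23040.00 | 282240.00
top flange | 1260.00 | -19.00 | 197.00 | -23940.00 | 248220.00
Σ | 5340.00 |  |  | 108300.00 | 535260.00
X̄ = 108300.00 / 5340.00 = 20.28 mm
Ȳ = 535260.00 / 5340.00 = 100.24 mm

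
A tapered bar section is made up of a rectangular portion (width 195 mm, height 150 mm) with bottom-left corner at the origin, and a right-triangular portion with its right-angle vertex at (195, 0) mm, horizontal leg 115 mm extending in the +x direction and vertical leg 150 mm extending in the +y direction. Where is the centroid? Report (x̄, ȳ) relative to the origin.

rectangular portion: A = 195 × 150 = 29250.00, centroid at (97.50, 75.00).
triangular portion: A = ½·115·150 = 8625.00, centroid at (233.33, 50.00).
ΣA = 37875.00 mm², ΣAx̄ = 4864375.00 mm³, ΣAȳ = 2625000.00 mm³.
x̄ = 4864375.00/37875.00 = 128.43 mm; ȳ = 2625000.00/37875.00 = 69.31 mm.

x̄ = 128.43 mm, ȳ = 69.31 mm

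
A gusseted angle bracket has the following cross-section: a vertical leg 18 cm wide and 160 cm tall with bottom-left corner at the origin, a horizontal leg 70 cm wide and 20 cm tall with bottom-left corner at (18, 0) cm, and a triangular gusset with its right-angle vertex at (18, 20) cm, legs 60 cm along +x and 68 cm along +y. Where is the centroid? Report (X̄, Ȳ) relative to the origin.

X̄ = 28.11 cm, Ȳ = 52.44 cm

Part | A | x̄ᵢ | ȳᵢ | A·x̄ᵢ | A·ȳᵢ
vertical leg | 2880.00 | 9.00 | 80.00 | 25920.00 | 230400.00
horizontal leg | 1400.00 | 53.00 | 10.00 | 74200.00 | 14000.00
gusset | 2040.00 | 38.00 | 42.67 | 77520.00 | 87040.00
Σ | 6320.00 |  |  | 177640.00 | 331440.00
X̄ = 177640.00 / 6320.00 = 28.11 cm
Ȳ = 331440.00 / 6320.00 = 52.44 cm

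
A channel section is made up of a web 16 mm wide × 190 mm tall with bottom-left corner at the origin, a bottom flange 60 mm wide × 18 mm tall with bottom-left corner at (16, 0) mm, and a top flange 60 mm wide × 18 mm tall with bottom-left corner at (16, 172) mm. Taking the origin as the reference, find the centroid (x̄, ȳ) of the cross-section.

x̄ = 23.78 mm, ȳ = 95.00 mm

web: A = 16 × 190 = 3040.00, centroid at (8.00, 95.00).
bottom flange: A = 60 × 18 = 1080.00, centroid at (46.00, 9.00).
top flange: A = 60 × 18 = 1080.00, centroid at (46.00, 181.00).
ΣA = 5200.00 mm²
ΣAx̄ = (3040.00)(8.00) + (1080.00)(46.00) + (1080.00)(46.00) = 123680.00 mm³
ΣAȳ = (3040.00)(95.00) + (1080.00)(9.00) + (1080.00)(181.00) = 494000.00 mm³
x̄ = 123680.00 / 5200.00 = 23.78 mm
ȳ = 494000.00 / 5200.00 = 95.00 mm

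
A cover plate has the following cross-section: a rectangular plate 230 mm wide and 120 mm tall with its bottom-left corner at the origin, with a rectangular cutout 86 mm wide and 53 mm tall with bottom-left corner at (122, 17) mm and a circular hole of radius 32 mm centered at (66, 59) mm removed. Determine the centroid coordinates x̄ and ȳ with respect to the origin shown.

Part | A | x̄ᵢ | ȳᵢ | A·x̄ᵢ | A·ȳᵢ
plate | 27600.00 | 115.00 | 60.00 | 3174000.00 | 1656000.00
hole 1 | -4558.00 | 165.00 | 43.50 | -752070.00 | -198273.00
hole 2 | -3216.99 | 66.00 | 59.00 | -212321.40 | -189802.46
Σ | 19825.01 |  |  | 2209608.60 | 1267924.54
x̄ = 2209608.60 / 19825.01 = 111.46 mm
ȳ = 1267924.54 / 19825.01 = 63.96 mm

x̄ = 111.46 mm, ȳ = 63.96 mm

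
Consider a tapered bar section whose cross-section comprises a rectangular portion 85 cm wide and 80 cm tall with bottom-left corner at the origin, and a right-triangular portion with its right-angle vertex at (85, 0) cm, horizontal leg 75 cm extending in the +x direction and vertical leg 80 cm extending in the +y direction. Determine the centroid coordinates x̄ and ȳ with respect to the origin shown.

rectangular portion: A = 85 × 80 = 6800.00, centroid at (42.50, 40.00).
triangular portion: A = ½·75·80 = 3000.00, centroid at (110.00, 26.67).
ΣA = 9800.00 cm²
ΣAx̄ = (6800.00)(42.50) + (3000.00)(110.00) = 619000.00 cm³
ΣAȳ = (6800.00)(40.00) + (3000.00)(26.67) = 352000.00 cm³
x̄ = 619000.00 / 9800.00 = 63.16 cm
ȳ = 352000.00 / 9800.00 = 35.92 cm

x̄ = 63.16 cm, ȳ = 35.92 cm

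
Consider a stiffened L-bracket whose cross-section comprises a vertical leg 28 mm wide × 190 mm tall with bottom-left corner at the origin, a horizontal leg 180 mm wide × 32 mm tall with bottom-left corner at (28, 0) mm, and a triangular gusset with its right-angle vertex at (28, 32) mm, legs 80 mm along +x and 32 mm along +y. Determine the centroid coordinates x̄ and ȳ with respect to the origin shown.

vertical leg: A = 28 × 190 = 5320.00, centroid at (14.00, 95.00).
horizontal leg: A = 180 × 32 = 5760.00, centroid at (118.00, 16.00).
gusset: A = ½·80·32 = 1280.00, centroid at (54.67, 42.67).
ΣA = 12360.00 mm²
ΣAx̄ = (5320.00)(14.00) + (5760.00)(118.00) + (1280.00)(54.67) = 824133.33 mm³
ΣAȳ = (5320.00)(95.00) + (5760.00)(16.00) + (1280.00)(42.67) = 652173.33 mm³
x̄ = 824133.33 / 12360.00 = 66.68 mm
ȳ = 652173.33 / 12360.00 = 52.76 mm

x̄ = 66.68 mm, ȳ = 52.76 mm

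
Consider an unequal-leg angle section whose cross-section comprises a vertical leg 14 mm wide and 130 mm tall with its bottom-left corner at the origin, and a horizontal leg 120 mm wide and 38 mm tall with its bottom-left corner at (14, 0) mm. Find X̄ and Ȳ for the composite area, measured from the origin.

vertical leg: A = 14 × 130 = 1820.00, centroid at (7.00, 65.00).
horizontal leg: A = 120 × 38 = 4560.00, centroid at (74.00, 19.00).
ΣA = 6380.00 mm²
ΣAX̄ = (1820.00)(7.00) + (4560.00)(74.00) = 350180.00 mm³
ΣAȲ = (1820.00)(65.00) + (4560.00)(19.00) = 204940.00 mm³
X̄ = 350180.00 / 6380.00 = 54.89 mm
Ȳ = 204940.00 / 6380.00 = 32.12 mm

X̄ = 54.89 mm, Ȳ = 32.12 mm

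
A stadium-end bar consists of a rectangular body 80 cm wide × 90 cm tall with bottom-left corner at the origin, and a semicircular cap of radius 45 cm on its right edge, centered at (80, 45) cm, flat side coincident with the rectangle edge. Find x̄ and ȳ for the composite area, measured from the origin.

x̄ = 58.11 cm, ȳ = 45.00 cm

rectangular body: A = 80 × 90 = 7200.00, centroid at (40.00, 45.00).
semicircular end: A = ½π·45² = 3180.86, centroid at (99.10, 45.00).
ΣA = 10380.86 cm²
ΣAx̄ = (7200.00)(40.00) + (3180.86)(99.10) = 603219.00 cm³
ΣAȳ = (7200.00)(45.00) + (3180.86)(45.00) = 467138.82 cm³
x̄ = 603219.00 / 10380.86 = 58.11 cm
ȳ = 467138.82 / 10380.86 = 45.00 cm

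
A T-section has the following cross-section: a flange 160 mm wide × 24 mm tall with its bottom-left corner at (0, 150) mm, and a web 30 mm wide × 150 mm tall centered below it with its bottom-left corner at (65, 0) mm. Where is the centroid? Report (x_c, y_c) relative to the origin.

Part | A | x̄ᵢ | ȳᵢ | A·x̄ᵢ | A·ȳᵢ
web | 4500.00 | 80.00 | 75.00 | 360000.00 | 337500.00
flange | 3840.00 | 80.00 | 162.00 | 307200.00 | 622080.00
Σ | 8340.00 |  |  | 667200.00 | 959580.00
x_c = 667200.00 / 8340.00 = 80.00 mm
y_c = 959580.00 / 8340.00 = 115.06 mm

x_c = 80.00 mm, y_c = 115.06 mm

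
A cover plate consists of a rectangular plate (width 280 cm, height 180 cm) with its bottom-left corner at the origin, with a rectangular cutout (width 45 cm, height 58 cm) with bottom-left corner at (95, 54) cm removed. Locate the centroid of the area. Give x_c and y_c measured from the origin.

x_c = 141.23 cm, y_c = 90.38 cm

plate: A = 280 × 180 = 50400.00, centroid at (140.00, 90.00).
hole: A = −(45 × 58) = -2610.00, centroid at (117.50, 83.00).
ΣA = 47790.00 cm²
ΣAx_c = (50400.00)(140.00) + (-2610.00)(117.50) = 6749325.00 cm³
ΣAy_c = (50400.00)(90.00) + (-2610.00)(83.00) = 4319370.00 cm³
x_c = 6749325.00 / 47790.00 = 141.23 cm
y_c = 4319370.00 / 47790.00 = 90.38 cm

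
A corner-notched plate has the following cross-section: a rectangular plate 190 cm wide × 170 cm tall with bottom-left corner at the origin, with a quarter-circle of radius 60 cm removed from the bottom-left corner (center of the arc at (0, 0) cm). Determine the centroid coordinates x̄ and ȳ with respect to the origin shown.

plate: A = 190 × 170 = 32300.00, centroid at (95.00, 85.00).
removed quarter-circle: A = −¼π·60² = -2827.43, centroid at (25.46, 25.46).
ΣA = 29472.57 cm²
ΣAx̄ = (32300.00)(95.00) + (-2827.43)(25.46) = 2996500.00 cm³
ΣAȳ = (32300.00)(85.00) + (-2827.43)(25.46) = 2673500.00 cm³
x̄ = 2996500.00 / 29472.57 = 101.67 cm
ȳ = 2673500.00 / 29472.57 = 90.71 cm

x̄ = 101.67 cm, ȳ = 90.71 cm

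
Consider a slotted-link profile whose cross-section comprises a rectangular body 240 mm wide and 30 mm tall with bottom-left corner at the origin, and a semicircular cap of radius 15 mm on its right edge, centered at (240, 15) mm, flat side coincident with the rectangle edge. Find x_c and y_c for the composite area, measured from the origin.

x_c = 125.91 mm, y_c = 15.00 mm

rectangular body: A = 240 × 30 = 7200.00, centroid at (120.00, 15.00).
semicircular end: A = ½π·15² = 353.43, centroid at (246.37, 15.00).
ΣA = 7553.43 mm²
ΣAx_c = (7200.00)(120.00) + (353.43)(246.37) = 951073.00 mm³
ΣAy_c = (7200.00)(15.00) + (353.43)(15.00) = 113301.44 mm³
x_c = 951073.00 / 7553.43 = 125.91 mm
y_c = 113301.44 / 7553.43 = 15.00 mm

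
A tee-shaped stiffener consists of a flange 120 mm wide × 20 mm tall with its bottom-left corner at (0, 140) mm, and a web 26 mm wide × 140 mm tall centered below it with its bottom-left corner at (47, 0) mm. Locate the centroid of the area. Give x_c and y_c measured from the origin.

x_c = 60.00 mm, y_c = 101.79 mm

web: A = 26 × 140 = 3640.00, centroid at (60.00, 70.00).
flange: A = 120 × 20 = 2400.00, centroid at (60.00, 150.00).
ΣA = 6040.00 mm², ΣAx_c = 362400.00 mm³, ΣAy_c = 614800.00 mm³.
x_c = 362400.00/6040.00 = 60.00 mm; y_c = 614800.00/6040.00 = 101.79 mm.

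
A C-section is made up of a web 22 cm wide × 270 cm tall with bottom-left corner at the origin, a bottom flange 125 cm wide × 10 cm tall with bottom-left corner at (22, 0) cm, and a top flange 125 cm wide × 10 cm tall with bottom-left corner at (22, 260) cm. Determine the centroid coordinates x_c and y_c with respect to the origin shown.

x_c = 32.77 cm, y_c = 135.00 cm

web: A = 22 × 270 = 5940.00, centroid at (11.00, 135.00).
bottom flange: A = 125 × 10 = 1250.00, centroid at (84.50, 5.00).
top flange: A = 125 × 10 = 1250.00, centroid at (84.50, 265.00).
ΣA = 8440.00 cm²
ΣAx_c = (5940.00)(11.00) + (1250.00)(84.50) + (1250.00)(84.50) = 276590.00 cm³
ΣAy_c = (5940.00)(135.00) + (1250.00)(5.00) + (1250.00)(265.00) = 1139400.00 cm³
x_c = 276590.00 / 8440.00 = 32.77 cm
y_c = 1139400.00 / 8440.00 = 135.00 cm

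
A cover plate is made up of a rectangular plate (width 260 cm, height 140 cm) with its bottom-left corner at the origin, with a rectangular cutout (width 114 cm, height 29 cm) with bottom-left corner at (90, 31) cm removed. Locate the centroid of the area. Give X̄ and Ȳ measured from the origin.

plate: A = 260 × 140 = 36400.00, centroid at (130.00, 70.00).
hole: A = −(114 × 29) = -3306.00, centroid at (147.00, 45.50).
ΣA = 33094.00 cm², ΣAX̄ = 4246018.00 cm³, ΣAȲ = 2397577.00 cm³.
X̄ = 4246018.00/33094.00 = 128.30 cm; Ȳ = 2397577.00/33094.00 = 72.45 cm.

X̄ = 128.30 cm, Ȳ = 72.45 cm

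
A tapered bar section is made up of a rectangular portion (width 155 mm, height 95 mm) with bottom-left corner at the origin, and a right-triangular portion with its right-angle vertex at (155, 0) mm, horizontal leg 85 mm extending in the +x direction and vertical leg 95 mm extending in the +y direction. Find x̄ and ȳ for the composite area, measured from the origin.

Part | A | x̄ᵢ | ȳᵢ | A·x̄ᵢ | A·ȳᵢ
rectangular portion | 14725.00 | 77.50 | 47.50 | 1141187.50 | 699437.50
triangular portion | 4037.50 | 183.33 | 31.67 | 740208.33 | 127854.17
Σ | 18762.50 |  |  | 1881395.83 | 827291.67
x̄ = 1881395.83 / 18762.50 = 100.27 mm
ȳ = 827291.67 / 18762.50 = 44.09 mm

x̄ = 100.27 mm, ȳ = 44.09 mm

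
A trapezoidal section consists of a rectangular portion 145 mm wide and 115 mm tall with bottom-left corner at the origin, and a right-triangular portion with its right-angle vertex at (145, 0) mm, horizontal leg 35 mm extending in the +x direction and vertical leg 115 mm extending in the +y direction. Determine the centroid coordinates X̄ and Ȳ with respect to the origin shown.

X̄ = 81.56 mm, Ȳ = 55.44 mm

rectangular portion: A = 145 × 115 = 16675.00, centroid at (72.50, 57.50).
triangular portion: A = ½·35·115 = 2012.50, centroid at (156.67, 38.33).
ΣA = 18687.50 mm²
ΣAX̄ = (16675.00)(72.50) + (2012.50)(156.67) = 1524229.17 mm³
ΣAȲ = (16675.00)(57.50) + (2012.50)(38.33) = 1035958.33 mm³
X̄ = 1524229.17 / 18687.50 = 81.56 mm
Ȳ = 1035958.33 / 18687.50 = 55.44 mm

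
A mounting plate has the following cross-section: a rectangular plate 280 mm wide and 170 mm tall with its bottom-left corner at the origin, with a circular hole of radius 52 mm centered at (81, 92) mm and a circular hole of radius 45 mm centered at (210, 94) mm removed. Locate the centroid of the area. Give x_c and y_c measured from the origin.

x_c = 141.71 mm, y_c = 81.44 mm

Part | A | x̄ᵢ | ȳᵢ | A·x̄ᵢ | A·ȳᵢ
plate | 47600.00 | 140.00 | 85.00 | 6664000.00 | 4046000.00
hole 1 | -8494.87 | 81.00 | 92.00 | -688084.19 | -781527.72
hole 2 | -6361.73 | 210.00 | 94.00 | -1335962.28 | -598002.16
Σ | 32743.41 |  |  | 4639953.53 | 2666470.12
x_c = 4639953.53 / 32743.41 = 141.71 mm
y_c = 2666470.12 / 32743.41 = 81.44 mm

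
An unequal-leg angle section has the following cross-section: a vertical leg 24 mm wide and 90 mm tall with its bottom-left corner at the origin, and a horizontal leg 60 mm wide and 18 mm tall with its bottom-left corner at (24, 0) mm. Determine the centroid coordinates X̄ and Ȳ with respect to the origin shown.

vertical leg: A = 24 × 90 = 2160.00, centroid at (12.00, 45.00).
horizontal leg: A = 60 × 18 = 1080.00, centroid at (54.00, 9.00).
ΣA = 3240.00 mm², ΣAX̄ = 84240.00 mm³, ΣAȲ = 106920.00 mm³.
X̄ = 84240.00/3240.00 = 26.00 mm; Ȳ = 106920.00/3240.00 = 33.00 mm.

X̄ = 26.00 mm, Ȳ = 33.00 mm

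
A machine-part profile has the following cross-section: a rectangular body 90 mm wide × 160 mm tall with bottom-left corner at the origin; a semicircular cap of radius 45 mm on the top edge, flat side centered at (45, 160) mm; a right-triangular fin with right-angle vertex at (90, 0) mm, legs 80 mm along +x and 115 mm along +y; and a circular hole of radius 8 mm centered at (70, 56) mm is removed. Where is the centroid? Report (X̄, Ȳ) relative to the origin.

X̄ = 59.77 mm, Ȳ = 85.84 mm

rectangular body: A = 90 × 160 = 14400.00, centroid at (45.00, 80.00).
semicircular top: A = ½π·45² = 3180.86, centroid at (45.00, 179.10).
triangular fin: A = ½·80·115 = 4600.00, centroid at (116.67, 38.33).
hole: A = −π·8² = -201.06, centroid at (70.00, 56.00).
ΣA = 21979.80 mm²
ΣAX̄ = (14400.00)(45.00) + (3180.86)(45.00) + (4600.00)(116.67) + (-201.06)(70.00) = 1313731.15 mm³
ΣAȲ = (14400.00)(80.00) + (3180.86)(179.10) + (4600.00)(38.33) + (-201.06)(56.00) = 1886761.88 mm³
X̄ = 1313731.15 / 21979.80 = 59.77 mm
Ȳ = 1886761.88 / 21979.80 = 85.84 mm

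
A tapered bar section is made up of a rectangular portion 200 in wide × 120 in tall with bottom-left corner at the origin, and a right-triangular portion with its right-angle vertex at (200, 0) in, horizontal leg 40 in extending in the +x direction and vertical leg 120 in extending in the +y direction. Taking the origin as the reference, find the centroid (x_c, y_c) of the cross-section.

rectangular portion: A = 200 × 120 = 24000.00, centroid at (100.00, 60.00).
triangular portion: A = ½·40·120 = 2400.00, centroid at (213.33, 40.00).
ΣA = 26400.00 in²
ΣAx_c = (24000.00)(100.00) + (2400.00)(213.33) = 2912000.00 in³
ΣAy_c = (24000.00)(60.00) + (2400.00)(40.00) = 1536000.00 in³
x_c = 2912000.00 / 26400.00 = 110.30 in
y_c = 1536000.00 / 26400.00 = 58.18 in

x_c = 110.30 in, y_c = 58.18 in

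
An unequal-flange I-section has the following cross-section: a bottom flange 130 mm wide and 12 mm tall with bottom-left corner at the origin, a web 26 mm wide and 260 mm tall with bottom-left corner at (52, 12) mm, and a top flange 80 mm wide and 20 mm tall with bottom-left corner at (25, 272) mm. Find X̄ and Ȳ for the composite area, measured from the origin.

X̄ = 65.00 mm, Ȳ = 143.19 mm

Part | A | x̄ᵢ | ȳᵢ | A·x̄ᵢ | A·ȳᵢ
bottom flange | 1560.00 | 65.00 | 6.00 | 101400.00 | 9360.00
web | 6760.00 | 65.00 | 142.00 | 439400.00 | 959920.00
top flange | 1600.00 | 65.00 | 282.00 | 104000.00 | 451200.00
Σ | 9920.00 |  |  | 644800.00 | 1420480.00
X̄ = 644800.00 / 9920.00 = 65.00 mm
Ȳ = 1420480.00 / 9920.00 = 143.19 mm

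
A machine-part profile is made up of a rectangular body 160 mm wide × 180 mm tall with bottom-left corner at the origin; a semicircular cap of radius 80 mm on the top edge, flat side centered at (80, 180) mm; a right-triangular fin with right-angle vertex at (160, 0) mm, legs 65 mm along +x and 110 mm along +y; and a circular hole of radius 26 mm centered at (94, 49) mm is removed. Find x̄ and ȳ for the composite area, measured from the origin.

x̄ = 88.28 mm, ȳ = 118.35 mm

rectangular body: A = 160 × 180 = 28800.00, centroid at (80.00, 90.00).
semicircular top: A = ½π·80² = 10053.10, centroid at (80.00, 213.95).
triangular fin: A = ½·65·110 = 3575.00, centroid at (181.67, 36.67).
hole: A = −π·26² = -2123.72, centroid at (94.00, 49.00).
ΣA = 40304.38 mm², ΣAx̄ = 3558076.69 mm³, ΣAȳ = 4769911.92 mm³.
x̄ = 3558076.69/40304.38 = 88.28 mm; ȳ = 4769911.92/40304.38 = 118.35 mm.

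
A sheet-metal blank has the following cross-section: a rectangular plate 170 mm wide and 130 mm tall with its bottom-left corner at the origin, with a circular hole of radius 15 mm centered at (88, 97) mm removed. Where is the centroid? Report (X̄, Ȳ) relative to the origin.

X̄ = 84.90 mm, Ȳ = 63.94 mm

plate: A = 170 × 130 = 22100.00, centroid at (85.00, 65.00).
hole: A = −π·15² = -706.86, centroid at (88.00, 97.00).
ΣA = 21393.14 mm²
ΣAX̄ = (22100.00)(85.00) + (-706.86)(88.00) = 1816296.47 mm³
ΣAȲ = (22100.00)(65.00) + (-706.86)(97.00) = 1367934.74 mm³
X̄ = 1816296.47 / 21393.14 = 84.90 mm
Ȳ = 1367934.74 / 21393.14 = 63.94 mm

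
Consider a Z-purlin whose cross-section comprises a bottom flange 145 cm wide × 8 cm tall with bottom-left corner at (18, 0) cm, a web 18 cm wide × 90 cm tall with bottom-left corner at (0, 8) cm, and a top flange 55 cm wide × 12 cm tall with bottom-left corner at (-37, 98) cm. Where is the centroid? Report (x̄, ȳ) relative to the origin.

Part | A | x̄ᵢ | ȳᵢ | A·x̄ᵢ | A·ȳᵢ
bottom flange | 1160.00 | 90.50 | 4.00 | 104980.00 | 4640.00
web | 1620.00 | 9.00 | 53.00 | 14580.00 | 85860.00
top flange | 660.00 | -9.50 | 104.00 | -6270.00 | 68640.00
Σ | 3440.00 |  |  | 113290.00 | 159140.00
x̄ = 113290.00 / 3440.00 = 32.93 cm
ȳ = 159140.00 / 3440.00 = 46.26 cm

x̄ = 32.93 cm, ȳ = 46.26 cm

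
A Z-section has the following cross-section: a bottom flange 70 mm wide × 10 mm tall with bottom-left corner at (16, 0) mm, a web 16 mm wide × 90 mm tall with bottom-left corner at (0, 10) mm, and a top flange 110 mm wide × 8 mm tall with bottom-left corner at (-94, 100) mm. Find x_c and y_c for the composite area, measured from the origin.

Part | A | x̄ᵢ | ȳᵢ | A·x̄ᵢ | A·ȳᵢ
bottom flange | 700.00 | 51.00 | 5.00 | 35700.00 | 3500.00
web | 1440.00 | 8.00 | 55.00 | 11520.00 | 79200.00
top flange | 880.00 | -39.00 | 104.00 | -34320.00 | 91520.00
Σ | 3020.00 |  |  | 12900.00 | 174220.00
x_c = 12900.00 / 3020.00 = 4.27 mm
y_c = 174220.00 / 3020.00 = 57.69 mm

x_c = 4.27 mm, y_c = 57.69 mm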